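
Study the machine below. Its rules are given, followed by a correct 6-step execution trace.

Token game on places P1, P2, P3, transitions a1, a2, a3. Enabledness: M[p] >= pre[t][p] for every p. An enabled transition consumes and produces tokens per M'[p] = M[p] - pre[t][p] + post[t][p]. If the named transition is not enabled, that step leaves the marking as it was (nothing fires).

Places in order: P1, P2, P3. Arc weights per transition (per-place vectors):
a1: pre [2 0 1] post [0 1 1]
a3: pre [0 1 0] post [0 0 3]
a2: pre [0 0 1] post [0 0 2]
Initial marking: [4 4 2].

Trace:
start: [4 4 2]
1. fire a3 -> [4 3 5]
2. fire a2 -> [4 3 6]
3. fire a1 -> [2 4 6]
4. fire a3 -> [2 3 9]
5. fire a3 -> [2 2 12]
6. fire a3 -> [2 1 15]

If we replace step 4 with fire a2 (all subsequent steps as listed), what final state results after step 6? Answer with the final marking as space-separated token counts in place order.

(re-executing from step 4 with the substitution; state before step 4: [2 4 6])
4. fire a2 -> [2 4 7]
5. fire a3 -> [2 3 10]
6. fire a3 -> [2 2 13]

2 2 13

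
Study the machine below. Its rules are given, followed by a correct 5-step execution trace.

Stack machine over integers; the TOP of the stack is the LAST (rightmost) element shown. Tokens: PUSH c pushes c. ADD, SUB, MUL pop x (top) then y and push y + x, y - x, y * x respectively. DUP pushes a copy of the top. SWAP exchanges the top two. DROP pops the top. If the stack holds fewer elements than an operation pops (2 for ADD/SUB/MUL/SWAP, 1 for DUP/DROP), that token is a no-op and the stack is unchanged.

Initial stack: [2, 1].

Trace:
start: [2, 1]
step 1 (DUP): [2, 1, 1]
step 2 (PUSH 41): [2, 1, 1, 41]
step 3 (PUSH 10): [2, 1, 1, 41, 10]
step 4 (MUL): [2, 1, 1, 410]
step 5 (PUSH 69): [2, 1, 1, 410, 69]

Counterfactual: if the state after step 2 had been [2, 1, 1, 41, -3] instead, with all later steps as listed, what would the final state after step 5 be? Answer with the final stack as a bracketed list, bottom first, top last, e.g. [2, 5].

state after step 2 := [2, 1, 1, 41, -3]
step 3 (PUSH 10): [2, 1, 1, 41, -3, 10]
step 4 (MUL): [2, 1, 1, 41, -30]
step 5 (PUSH 69): [2, 1, 1, 41, -30, 69]

[2, 1, 1, 41, -30, 69]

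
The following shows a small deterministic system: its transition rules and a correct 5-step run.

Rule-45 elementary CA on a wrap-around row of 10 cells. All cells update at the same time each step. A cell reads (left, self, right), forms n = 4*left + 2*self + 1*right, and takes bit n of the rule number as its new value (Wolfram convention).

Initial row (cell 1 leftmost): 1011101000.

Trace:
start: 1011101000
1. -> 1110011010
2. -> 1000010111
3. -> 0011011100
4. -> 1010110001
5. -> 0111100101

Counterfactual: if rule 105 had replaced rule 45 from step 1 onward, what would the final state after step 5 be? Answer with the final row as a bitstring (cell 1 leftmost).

(re-executing steps 1..5 under rule 105; state before step 1: 1011101000)
1. -> 0110110010
2. -> 0111110000
3. -> 0100010111
4. -> 1001001101
5. -> 1000001111

1000001111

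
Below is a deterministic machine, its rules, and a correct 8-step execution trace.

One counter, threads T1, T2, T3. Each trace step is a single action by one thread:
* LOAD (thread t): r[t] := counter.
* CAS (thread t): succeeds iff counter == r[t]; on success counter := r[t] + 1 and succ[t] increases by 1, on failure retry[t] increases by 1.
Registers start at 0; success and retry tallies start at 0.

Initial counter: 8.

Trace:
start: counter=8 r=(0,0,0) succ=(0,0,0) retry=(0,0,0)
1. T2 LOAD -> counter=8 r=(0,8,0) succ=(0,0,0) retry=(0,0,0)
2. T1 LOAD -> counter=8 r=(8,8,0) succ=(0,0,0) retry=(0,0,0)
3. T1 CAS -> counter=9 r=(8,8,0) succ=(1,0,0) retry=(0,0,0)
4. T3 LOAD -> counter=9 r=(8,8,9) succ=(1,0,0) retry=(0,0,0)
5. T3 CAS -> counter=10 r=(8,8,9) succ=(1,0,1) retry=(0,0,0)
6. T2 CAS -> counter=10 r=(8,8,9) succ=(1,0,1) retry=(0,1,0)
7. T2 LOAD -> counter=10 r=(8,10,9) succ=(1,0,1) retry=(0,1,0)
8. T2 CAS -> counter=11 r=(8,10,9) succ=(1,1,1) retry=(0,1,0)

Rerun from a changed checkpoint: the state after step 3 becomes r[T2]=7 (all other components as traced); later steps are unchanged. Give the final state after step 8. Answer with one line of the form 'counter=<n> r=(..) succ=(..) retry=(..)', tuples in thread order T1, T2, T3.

state after step 3 := counter=9 r=(8,7,0) succ=(1,0,0) retry=(0,0,0)
4. T3 LOAD -> counter=9 r=(8,7,9) succ=(1,0,0) retry=(0,0,0)
5. T3 CAS -> counter=10 r=(8,7,9) succ=(1,0,1) retry=(0,0,0)
6. T2 CAS -> counter=10 r=(8,7,9) succ=(1,0,1) retry=(0,1,0)
7. T2 LOAD -> counter=10 r=(8,10,9) succ=(1,0,1) retry=(0,1,0)
8. T2 CAS -> counter=11 r=(8,10,9) succ=(1,1,1) retry=(0,1,0)

counter=11 r=(8,10,9) succ=(1,1,1) retry=(0,1,0)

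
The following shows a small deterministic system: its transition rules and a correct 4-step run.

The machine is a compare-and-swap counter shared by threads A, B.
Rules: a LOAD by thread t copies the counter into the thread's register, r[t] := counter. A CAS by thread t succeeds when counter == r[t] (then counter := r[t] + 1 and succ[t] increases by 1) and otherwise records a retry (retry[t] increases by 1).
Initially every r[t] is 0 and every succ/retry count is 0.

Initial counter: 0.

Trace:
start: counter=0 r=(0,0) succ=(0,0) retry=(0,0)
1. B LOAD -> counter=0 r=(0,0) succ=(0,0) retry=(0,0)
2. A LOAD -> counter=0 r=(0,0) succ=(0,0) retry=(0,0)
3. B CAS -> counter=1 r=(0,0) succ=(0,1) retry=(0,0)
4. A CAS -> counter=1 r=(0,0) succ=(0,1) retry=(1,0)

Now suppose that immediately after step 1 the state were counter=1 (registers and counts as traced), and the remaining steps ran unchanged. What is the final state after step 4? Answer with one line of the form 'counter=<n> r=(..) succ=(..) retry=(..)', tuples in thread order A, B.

counter=2 r=(1,0) succ=(1,0) retry=(0,1)

state after step 1 := counter=1 r=(0,0) succ=(0,0) retry=(0,0)
2. A LOAD -> counter=1 r=(1,0) succ=(0,0) retry=(0,0)
3. B CAS -> counter=1 r=(1,0) succ=(0,0) retry=(0,1)
4. A CAS -> counter=2 r=(1,0) succ=(1,0) retry=(0,1)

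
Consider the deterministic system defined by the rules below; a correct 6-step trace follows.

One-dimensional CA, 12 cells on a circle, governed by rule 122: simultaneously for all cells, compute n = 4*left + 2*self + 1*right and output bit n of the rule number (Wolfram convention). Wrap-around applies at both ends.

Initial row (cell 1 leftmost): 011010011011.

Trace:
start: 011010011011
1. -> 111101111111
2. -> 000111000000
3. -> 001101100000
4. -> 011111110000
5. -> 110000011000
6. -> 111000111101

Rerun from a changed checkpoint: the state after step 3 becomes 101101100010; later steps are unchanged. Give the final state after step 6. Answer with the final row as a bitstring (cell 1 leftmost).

state after step 3 := 101101100010
4. -> 011111110101
5. -> 110000011010
6. -> 111000111101

111000111101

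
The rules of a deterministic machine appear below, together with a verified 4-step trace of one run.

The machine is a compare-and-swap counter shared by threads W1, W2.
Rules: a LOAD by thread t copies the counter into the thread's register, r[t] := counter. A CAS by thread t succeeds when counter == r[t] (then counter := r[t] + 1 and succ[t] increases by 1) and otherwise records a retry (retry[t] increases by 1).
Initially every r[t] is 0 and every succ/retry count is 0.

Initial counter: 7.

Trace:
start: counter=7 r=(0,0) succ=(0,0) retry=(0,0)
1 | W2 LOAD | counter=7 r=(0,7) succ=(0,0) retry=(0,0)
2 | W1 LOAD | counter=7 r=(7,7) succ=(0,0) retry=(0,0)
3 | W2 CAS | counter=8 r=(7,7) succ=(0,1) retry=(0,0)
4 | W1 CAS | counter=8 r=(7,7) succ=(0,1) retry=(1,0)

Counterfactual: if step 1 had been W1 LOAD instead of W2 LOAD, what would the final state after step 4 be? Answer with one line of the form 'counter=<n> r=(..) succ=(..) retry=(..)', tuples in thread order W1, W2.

counter=8 r=(7,0) succ=(1,0) retry=(0,1)

(re-executing from step 1 with the substitution; state before step 1: counter=7 r=(0,0) succ=(0,0) retry=(0,0))
1 | W1 LOAD | counter=7 r=(7,0) succ=(0,0) retry=(0,0)
2 | W1 LOAD | counter=7 r=(7,0) succ=(0,0) retry=(0,0)
3 | W2 CAS | counter=7 r=(7,0) succ=(0,0) retry=(0,1)
4 | W1 CAS | counter=8 r=(7,0) succ=(1,0) retry=(0,1)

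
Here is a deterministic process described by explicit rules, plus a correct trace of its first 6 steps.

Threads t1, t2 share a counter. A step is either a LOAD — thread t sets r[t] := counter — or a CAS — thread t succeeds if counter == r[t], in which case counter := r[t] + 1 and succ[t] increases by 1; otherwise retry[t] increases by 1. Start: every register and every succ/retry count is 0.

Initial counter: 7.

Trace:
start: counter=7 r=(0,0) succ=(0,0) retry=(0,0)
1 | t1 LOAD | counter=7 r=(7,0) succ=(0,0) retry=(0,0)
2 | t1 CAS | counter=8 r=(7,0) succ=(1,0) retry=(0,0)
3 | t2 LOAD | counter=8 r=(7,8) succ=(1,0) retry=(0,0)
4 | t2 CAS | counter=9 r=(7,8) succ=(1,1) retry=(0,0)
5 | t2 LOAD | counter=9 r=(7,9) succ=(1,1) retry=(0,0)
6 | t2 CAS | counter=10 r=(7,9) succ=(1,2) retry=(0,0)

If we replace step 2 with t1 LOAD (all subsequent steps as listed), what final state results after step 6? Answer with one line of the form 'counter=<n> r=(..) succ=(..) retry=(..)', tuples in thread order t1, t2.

(re-executing from step 2 with the substitution; state before step 2: counter=7 r=(7,0) succ=(0,0) retry=(0,0))
2 | t1 LOAD | counter=7 r=(7,0) succ=(0,0) retry=(0,0)
3 | t2 LOAD | counter=7 r=(7,7) succ=(0,0) retry=(0,0)
4 | t2 CAS | counter=8 r=(7,7) succ=(0,1) retry=(0,0)
5 | t2 LOAD | counter=8 r=(7,8) succ=(0,1) retry=(0,0)
6 | t2 CAS | counter=9 r=(7,8) succ=(0,2) retry=(0,0)

counter=9 r=(7,8) succ=(0,2) retry=(0,0)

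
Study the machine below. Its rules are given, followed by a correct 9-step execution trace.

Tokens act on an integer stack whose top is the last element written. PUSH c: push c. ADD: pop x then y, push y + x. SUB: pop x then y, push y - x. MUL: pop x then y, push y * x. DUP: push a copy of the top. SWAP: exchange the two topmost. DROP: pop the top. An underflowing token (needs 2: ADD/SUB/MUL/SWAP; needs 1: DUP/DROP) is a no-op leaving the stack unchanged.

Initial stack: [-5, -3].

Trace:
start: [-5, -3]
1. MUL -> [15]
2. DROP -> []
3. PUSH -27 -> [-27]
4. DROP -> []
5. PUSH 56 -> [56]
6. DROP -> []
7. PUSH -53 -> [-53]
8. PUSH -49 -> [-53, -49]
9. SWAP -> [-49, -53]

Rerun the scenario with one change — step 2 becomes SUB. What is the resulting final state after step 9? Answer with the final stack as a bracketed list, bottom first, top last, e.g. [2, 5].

(re-executing from step 2 with the substitution; state before step 2: [15])
2. SUB -> [15]
3. PUSH -27 -> [15, -27]
4. DROP -> [15]
5. PUSH 56 -> [15, 56]
6. DROP -> [15]
7. PUSH -53 -> [15, -53]
8. PUSH -49 -> [15, -53, -49]
9. SWAP -> [15, -49, -53]

[15, -49, -53]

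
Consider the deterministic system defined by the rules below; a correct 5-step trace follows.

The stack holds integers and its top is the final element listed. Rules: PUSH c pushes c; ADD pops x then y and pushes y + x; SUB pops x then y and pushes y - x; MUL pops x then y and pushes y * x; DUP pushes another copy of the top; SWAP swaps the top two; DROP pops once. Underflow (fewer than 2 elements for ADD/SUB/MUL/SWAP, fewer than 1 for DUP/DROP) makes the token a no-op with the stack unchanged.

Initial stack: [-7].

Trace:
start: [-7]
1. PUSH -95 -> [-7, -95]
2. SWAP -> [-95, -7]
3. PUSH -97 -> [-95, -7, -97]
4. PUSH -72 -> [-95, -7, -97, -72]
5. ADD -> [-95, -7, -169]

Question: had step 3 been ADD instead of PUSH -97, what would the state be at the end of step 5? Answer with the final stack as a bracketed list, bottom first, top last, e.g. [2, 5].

[-174]

(re-executing from step 3 with the substitution; state before step 3: [-95, -7])
3. ADD -> [-102]
4. PUSH -72 -> [-102, -72]
5. ADD -> [-174]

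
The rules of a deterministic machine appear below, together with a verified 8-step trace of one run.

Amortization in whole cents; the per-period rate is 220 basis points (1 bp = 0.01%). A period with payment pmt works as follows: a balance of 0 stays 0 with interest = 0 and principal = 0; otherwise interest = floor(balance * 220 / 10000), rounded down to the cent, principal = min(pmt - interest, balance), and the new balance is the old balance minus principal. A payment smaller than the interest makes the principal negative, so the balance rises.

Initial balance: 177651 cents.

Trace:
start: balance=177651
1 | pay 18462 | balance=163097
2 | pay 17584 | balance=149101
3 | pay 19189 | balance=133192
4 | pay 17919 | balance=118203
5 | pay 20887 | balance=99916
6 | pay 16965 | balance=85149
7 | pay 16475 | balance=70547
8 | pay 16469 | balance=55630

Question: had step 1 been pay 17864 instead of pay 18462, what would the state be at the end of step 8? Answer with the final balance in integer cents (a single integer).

56323

(re-executing from step 1 with the substitution; state before step 1: balance=177651)
1 | pay 17864 | balance=163695
2 | pay 17584 | balance=149712
3 | pay 19189 | balance=133816
4 | pay 17919 | balance=118840
5 | pay 20887 | balance=100567
6 | pay 16965 | balance=85814
7 | pay 16475 | balance=71226
8 | pay 16469 | balance=56323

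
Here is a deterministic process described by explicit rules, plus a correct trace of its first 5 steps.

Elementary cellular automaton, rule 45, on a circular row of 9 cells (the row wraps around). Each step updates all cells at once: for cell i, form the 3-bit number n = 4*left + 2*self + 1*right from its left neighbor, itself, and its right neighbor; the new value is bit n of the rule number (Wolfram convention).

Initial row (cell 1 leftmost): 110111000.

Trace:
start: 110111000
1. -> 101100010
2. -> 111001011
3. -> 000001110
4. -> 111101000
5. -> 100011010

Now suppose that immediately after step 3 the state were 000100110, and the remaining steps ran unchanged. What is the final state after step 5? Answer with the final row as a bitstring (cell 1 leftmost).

state after step 3 := 000100110
4. -> 110100100
5. -> 101100100

101100100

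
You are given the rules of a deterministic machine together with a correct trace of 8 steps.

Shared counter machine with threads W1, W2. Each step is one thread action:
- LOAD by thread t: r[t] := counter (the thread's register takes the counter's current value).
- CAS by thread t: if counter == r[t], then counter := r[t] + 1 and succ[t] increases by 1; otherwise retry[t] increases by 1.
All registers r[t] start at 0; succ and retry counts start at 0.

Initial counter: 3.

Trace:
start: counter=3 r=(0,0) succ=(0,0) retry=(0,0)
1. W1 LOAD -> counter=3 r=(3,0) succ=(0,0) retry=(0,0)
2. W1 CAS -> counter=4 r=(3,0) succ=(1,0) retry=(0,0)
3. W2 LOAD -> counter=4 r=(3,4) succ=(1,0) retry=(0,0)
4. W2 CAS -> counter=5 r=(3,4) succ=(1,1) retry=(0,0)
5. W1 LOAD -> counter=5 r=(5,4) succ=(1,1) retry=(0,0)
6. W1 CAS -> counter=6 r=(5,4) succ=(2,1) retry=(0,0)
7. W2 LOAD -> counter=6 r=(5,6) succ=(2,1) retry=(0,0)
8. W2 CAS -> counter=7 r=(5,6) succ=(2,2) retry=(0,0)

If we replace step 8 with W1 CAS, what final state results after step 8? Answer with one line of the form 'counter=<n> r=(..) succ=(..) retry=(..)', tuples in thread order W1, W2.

(re-executing from step 8 with the substitution; state before step 8: counter=6 r=(5,6) succ=(2,1) retry=(0,0))
8. W1 CAS -> counter=6 r=(5,6) succ=(2,1) retry=(1,0)

counter=6 r=(5,6) succ=(2,1) retry=(1,0)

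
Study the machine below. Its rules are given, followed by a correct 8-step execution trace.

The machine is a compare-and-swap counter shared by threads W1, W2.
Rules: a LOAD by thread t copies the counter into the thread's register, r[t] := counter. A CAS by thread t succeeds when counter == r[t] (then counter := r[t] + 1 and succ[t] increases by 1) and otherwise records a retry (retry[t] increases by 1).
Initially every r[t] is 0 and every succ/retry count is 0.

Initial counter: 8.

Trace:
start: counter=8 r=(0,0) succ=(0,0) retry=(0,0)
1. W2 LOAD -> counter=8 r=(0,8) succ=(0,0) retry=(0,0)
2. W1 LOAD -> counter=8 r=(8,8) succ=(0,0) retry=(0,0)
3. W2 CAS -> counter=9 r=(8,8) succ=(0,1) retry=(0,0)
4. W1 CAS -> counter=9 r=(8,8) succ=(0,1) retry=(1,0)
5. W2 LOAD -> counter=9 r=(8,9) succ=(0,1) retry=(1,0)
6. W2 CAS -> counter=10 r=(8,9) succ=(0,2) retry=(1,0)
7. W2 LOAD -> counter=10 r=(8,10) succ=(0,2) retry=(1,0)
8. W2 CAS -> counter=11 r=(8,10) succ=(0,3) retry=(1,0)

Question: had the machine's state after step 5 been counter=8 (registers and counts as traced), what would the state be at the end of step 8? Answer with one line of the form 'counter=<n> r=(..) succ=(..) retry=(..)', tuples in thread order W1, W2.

counter=9 r=(8,8) succ=(0,2) retry=(1,1)

state after step 5 := counter=8 r=(8,9) succ=(0,1) retry=(1,0)
6. W2 CAS -> counter=8 r=(8,9) succ=(0,1) retry=(1,1)
7. W2 LOAD -> counter=8 r=(8,8) succ=(0,1) retry=(1,1)
8. W2 CAS -> counter=9 r=(8,8) succ=(0,2) retry=(1,1)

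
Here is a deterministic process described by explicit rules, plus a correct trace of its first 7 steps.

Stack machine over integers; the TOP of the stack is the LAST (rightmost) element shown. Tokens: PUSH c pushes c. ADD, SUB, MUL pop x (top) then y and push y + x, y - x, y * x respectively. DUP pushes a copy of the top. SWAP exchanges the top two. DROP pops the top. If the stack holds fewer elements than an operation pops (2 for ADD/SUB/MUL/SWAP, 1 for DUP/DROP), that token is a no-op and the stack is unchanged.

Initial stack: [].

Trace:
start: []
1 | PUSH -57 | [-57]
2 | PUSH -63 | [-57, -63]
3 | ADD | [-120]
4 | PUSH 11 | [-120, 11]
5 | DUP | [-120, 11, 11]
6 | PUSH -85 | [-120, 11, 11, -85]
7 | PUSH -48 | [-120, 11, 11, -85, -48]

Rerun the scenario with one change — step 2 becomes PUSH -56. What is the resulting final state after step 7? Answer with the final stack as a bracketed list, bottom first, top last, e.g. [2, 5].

(re-executing from step 2 with the substitution; state before step 2: [-57])
2 | PUSH -56 | [-57, -56]
3 | ADD | [-113]
4 | PUSH 11 | [-113, 11]
5 | DUP | [-113, 11, 11]
6 | PUSH -85 | [-113, 11, 11, -85]
7 | PUSH -48 | [-113, 11, 11, -85, -48]

[-113, 11, 11, -85, -48]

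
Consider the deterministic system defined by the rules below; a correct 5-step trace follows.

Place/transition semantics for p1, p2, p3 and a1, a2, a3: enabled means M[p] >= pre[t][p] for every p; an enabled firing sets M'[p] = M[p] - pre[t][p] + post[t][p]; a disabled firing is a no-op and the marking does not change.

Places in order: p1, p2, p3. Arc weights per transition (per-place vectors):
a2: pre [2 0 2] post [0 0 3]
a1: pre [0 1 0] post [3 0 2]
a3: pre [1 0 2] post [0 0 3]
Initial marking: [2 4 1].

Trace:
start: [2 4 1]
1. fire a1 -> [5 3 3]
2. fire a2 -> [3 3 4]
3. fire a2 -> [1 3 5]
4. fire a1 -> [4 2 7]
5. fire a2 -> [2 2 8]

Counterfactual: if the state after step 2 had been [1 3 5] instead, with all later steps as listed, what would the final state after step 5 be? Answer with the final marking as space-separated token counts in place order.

2 2 8

state after step 2 := [1 3 5]
3. fire a2 -> [1 3 5]
4. fire a1 -> [4 2 7]
5. fire a2 -> [2 2 8]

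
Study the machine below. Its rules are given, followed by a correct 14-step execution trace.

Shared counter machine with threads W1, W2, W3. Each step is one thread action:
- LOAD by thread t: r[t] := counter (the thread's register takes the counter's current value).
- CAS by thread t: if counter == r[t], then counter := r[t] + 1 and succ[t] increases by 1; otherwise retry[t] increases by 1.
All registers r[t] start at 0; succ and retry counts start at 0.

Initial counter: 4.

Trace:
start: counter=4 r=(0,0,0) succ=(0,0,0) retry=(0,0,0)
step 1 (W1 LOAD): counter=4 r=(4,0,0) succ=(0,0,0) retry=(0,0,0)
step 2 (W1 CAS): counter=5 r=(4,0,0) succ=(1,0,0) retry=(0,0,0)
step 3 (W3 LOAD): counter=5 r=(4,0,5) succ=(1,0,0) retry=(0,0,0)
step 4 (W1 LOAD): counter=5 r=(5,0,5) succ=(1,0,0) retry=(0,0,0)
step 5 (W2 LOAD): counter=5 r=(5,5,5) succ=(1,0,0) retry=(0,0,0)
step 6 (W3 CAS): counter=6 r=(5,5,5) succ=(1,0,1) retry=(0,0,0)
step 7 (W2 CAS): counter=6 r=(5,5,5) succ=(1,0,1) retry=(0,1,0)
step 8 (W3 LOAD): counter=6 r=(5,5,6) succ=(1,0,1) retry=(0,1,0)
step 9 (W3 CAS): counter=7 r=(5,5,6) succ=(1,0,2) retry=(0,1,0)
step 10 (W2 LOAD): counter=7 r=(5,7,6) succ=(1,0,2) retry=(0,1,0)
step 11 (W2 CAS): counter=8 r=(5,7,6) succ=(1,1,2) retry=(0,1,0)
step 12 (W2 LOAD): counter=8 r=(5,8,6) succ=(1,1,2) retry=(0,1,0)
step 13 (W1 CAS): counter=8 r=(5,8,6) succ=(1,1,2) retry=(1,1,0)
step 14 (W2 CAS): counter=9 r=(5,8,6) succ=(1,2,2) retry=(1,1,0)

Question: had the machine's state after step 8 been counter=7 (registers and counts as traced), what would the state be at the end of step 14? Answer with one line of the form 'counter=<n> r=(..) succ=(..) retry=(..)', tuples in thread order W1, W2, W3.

state after step 8 := counter=7 r=(5,5,6) succ=(1,0,1) retry=(0,1,0)
step 9 (W3 CAS): counter=7 r=(5,5,6) succ=(1,0,1) retry=(0,1,1)
step 10 (W2 LOAD): counter=7 r=(5,7,6) succ=(1,0,1) retry=(0,1,1)
step 11 (W2 CAS): counter=8 r=(5,7,6) succ=(1,1,1) retry=(0,1,1)
step 12 (W2 LOAD): counter=8 r=(5,8,6) succ=(1,1,1) retry=(0,1,1)
step 13 (W1 CAS): counter=8 r=(5,8,6) succ=(1,1,1) retry=(1,1,1)
step 14 (W2 CAS): counter=9 r=(5,8,6) succ=(1,2,1) retry=(1,1,1)

counter=9 r=(5,8,6) succ=(1,2,1) retry=(1,1,1)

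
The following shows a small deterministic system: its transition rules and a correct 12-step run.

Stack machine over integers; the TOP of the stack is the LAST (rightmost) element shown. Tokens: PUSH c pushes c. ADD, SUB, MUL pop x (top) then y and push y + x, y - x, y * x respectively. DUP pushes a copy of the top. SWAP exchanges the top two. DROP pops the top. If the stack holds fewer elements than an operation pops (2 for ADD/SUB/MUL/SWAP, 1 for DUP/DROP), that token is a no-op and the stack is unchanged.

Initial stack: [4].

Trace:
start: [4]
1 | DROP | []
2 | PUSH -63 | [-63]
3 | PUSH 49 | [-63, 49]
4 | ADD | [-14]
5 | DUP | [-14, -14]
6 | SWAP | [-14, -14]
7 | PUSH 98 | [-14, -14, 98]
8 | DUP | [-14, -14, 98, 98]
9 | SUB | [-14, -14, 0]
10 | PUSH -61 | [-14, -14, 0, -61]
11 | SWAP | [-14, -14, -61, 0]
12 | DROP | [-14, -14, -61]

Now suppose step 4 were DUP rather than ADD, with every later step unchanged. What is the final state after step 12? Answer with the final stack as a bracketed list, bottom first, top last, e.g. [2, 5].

(re-executing from step 4 with the substitution; state before step 4: [-63, 49])
4 | DUP | [-63, 49, 49]
5 | DUP | [-63, 49, 49, 49]
6 | SWAP | [-63, 49, 49, 49]
7 | PUSH 98 | [-63, 49, 49, 49, 98]
8 | DUP | [-63, 49, 49, 49, 98, 98]
9 | SUB | [-63, 49, 49, 49, 0]
10 | PUSH -61 | [-63, 49, 49, 49, 0, -61]
11 | SWAP | [-63, 49, 49, 49, -61, 0]
12 | DROP | [-63, 49, 49, 49, -61]

[-63, 49, 49, 49, -61]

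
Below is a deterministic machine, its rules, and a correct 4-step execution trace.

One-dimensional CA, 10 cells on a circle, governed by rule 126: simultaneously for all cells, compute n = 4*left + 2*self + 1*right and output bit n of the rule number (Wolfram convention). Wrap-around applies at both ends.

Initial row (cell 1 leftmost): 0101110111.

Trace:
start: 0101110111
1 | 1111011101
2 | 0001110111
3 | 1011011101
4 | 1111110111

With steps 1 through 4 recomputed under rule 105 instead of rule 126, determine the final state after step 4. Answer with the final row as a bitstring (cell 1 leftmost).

(re-executing steps 1..4 under rule 105; state before step 1: 0101110111)
1 | 1011011101
2 | 1111110111
3 | 0000011100
4 | 1111010101

1111010101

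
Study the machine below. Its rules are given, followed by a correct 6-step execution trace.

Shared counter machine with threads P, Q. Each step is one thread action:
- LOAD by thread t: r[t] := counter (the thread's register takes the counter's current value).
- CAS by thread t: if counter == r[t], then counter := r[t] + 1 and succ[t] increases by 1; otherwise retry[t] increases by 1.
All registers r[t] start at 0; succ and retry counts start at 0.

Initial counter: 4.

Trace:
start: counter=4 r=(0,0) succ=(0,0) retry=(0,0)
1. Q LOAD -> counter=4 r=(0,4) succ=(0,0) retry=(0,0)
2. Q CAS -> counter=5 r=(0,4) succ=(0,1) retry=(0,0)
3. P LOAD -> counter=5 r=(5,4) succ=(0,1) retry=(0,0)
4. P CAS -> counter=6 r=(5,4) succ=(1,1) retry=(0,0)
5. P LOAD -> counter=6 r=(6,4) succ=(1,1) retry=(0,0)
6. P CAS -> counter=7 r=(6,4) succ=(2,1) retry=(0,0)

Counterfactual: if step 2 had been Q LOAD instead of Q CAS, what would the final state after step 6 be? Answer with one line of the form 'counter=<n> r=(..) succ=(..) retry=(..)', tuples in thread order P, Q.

counter=6 r=(5,4) succ=(2,0) retry=(0,0)

(re-executing from step 2 with the substitution; state before step 2: counter=4 r=(0,4) succ=(0,0) retry=(0,0))
2. Q LOAD -> counter=4 r=(0,4) succ=(0,0) retry=(0,0)
3. P LOAD -> counter=4 r=(4,4) succ=(0,0) retry=(0,0)
4. P CAS -> counter=5 r=(4,4) succ=(1,0) retry=(0,0)
5. P LOAD -> counter=5 r=(5,4) succ=(1,0) retry=(0,0)
6. P CAS -> counter=6 r=(5,4) succ=(2,0) retry=(0,0)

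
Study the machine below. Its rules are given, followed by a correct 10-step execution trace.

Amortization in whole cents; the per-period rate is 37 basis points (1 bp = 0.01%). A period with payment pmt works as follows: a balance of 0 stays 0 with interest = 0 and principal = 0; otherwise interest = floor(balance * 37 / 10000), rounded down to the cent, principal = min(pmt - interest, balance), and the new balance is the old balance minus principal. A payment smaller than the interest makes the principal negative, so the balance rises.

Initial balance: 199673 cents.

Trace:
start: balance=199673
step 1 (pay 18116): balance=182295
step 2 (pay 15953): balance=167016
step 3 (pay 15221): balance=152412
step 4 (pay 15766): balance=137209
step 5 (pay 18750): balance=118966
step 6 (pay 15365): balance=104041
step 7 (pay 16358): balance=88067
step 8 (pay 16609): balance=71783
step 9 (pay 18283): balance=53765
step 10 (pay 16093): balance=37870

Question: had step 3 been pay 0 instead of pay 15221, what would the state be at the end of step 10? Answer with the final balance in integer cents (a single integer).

(re-executing from step 3 with the substitution; state before step 3: balance=167016)
step 3 (pay 0): balance=167633
step 4 (pay 15766): balance=152487
step 5 (pay 18750): balance=134301
step 6 (pay 15365): balance=119432
step 7 (pay 16358): balance=103515
step 8 (pay 16609): balance=87289
step 9 (pay 18283): balance=69328
step 10 (pay 16093): balance=53491

53491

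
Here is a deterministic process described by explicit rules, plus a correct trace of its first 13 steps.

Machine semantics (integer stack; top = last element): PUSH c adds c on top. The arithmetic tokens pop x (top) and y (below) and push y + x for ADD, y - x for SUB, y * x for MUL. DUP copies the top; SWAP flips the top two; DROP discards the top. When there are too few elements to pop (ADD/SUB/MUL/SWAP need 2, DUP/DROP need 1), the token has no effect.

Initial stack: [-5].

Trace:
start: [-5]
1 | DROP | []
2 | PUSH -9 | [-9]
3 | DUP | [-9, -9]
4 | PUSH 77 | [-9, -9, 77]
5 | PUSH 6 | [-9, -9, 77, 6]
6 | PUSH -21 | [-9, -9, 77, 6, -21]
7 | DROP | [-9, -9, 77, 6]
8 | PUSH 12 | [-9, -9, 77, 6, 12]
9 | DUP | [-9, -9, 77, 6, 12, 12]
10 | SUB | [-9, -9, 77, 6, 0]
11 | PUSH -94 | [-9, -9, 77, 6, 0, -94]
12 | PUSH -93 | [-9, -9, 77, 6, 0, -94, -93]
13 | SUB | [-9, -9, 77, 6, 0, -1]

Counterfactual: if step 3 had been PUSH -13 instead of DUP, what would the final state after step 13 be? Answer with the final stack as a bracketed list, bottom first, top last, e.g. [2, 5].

(re-executing from step 3 with the substitution; state before step 3: [-9])
3 | PUSH -13 | [-9, -13]
4 | PUSH 77 | [-9, -13, 77]
5 | PUSH 6 | [-9, -13, 77, 6]
6 | PUSH -21 | [-9, -13, 77, 6, -21]
7 | DROP | [-9, -13, 77, 6]
8 | PUSH 12 | [-9, -13, 77, 6, 12]
9 | DUP | [-9, -13, 77, 6, 12, 12]
10 | SUB | [-9, -13, 77, 6, 0]
11 | PUSH -94 | [-9, -13, 77, 6, 0, -94]
12 | PUSH -93 | [-9, -13, 77, 6, 0, -94, -93]
13 | SUB | [-9, -13, 77, 6, 0, -1]

[-9, -13, 77, 6, 0, -1]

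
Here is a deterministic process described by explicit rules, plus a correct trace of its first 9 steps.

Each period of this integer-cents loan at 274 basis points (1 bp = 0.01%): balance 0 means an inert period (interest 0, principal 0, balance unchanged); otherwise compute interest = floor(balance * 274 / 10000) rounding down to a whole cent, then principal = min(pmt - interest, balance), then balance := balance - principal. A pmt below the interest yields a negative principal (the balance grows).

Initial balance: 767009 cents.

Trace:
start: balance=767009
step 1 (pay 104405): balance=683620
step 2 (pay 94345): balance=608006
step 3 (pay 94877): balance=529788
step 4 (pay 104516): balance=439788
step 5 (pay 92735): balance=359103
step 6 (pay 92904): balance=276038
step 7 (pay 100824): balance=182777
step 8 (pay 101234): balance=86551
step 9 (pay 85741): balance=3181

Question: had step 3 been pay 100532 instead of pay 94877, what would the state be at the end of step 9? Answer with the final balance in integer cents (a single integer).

(re-executing from step 3 with the substitution; state before step 3: balance=608006)
step 3 (pay 100532): balance=524133
step 4 (pay 104516): balance=433978
step 5 (pay 92735): balance=353133
step 6 (pay 92904): balance=269904
step 7 (pay 100824): balance=176475
step 8 (pay 101234): balance=80076
step 9 (pay 85741): balance=0

0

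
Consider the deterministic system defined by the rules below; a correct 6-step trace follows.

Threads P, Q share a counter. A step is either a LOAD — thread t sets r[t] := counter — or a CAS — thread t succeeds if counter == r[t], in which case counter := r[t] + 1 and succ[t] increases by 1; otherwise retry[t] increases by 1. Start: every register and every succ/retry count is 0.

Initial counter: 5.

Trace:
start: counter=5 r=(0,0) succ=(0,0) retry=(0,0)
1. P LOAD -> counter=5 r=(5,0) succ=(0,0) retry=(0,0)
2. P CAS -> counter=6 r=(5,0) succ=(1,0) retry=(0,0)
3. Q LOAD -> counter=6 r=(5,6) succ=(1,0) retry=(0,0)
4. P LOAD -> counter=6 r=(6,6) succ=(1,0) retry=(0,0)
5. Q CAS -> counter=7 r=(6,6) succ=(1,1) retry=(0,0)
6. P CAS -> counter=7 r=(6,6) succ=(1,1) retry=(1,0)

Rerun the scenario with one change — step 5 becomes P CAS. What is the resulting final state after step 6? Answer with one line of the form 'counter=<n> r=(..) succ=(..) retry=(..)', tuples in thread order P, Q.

(re-executing from step 5 with the substitution; state before step 5: counter=6 r=(6,6) succ=(1,0) retry=(0,0))
5. P CAS -> counter=7 r=(6,6) succ=(2,0) retry=(0,0)
6. P CAS -> counter=7 r=(6,6) succ=(2,0) retry=(1,0)

counter=7 r=(6,6) succ=(2,0) retry=(1,0)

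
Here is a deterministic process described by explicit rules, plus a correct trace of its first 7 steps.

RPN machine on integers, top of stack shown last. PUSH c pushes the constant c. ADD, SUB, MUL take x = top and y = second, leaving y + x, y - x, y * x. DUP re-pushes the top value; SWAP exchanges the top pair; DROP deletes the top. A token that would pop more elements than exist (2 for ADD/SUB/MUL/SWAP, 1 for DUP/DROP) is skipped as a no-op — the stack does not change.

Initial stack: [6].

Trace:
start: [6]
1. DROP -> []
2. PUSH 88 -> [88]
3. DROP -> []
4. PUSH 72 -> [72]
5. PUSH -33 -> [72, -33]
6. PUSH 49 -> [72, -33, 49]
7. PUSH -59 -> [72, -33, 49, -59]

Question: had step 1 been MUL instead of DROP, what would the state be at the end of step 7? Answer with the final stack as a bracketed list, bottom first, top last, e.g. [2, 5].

(re-executing from step 1 with the substitution; state before step 1: [6])
1. MUL -> [6]
2. PUSH 88 -> [6, 88]
3. DROP -> [6]
4. PUSH 72 -> [6, 72]
5. PUSH -33 -> [6, 72, -33]
6. PUSH 49 -> [6, 72, -33, 49]
7. PUSH -59 -> [6, 72, -33, 49, -59]

[6, 72, -33, 49, -59]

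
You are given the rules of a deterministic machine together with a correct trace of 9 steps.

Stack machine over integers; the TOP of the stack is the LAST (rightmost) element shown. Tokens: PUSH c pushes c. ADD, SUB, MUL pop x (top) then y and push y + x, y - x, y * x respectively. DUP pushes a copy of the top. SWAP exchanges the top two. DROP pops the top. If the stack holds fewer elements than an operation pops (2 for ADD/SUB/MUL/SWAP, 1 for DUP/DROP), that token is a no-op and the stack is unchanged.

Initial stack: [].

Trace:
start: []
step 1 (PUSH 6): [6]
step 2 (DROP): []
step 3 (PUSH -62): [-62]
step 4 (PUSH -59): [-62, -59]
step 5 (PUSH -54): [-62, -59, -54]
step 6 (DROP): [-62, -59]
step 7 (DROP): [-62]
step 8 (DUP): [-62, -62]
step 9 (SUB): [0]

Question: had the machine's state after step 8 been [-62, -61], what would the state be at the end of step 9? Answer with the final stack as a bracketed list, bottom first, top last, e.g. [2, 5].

state after step 8 := [-62, -61]
step 9 (SUB): [-1]

[-1]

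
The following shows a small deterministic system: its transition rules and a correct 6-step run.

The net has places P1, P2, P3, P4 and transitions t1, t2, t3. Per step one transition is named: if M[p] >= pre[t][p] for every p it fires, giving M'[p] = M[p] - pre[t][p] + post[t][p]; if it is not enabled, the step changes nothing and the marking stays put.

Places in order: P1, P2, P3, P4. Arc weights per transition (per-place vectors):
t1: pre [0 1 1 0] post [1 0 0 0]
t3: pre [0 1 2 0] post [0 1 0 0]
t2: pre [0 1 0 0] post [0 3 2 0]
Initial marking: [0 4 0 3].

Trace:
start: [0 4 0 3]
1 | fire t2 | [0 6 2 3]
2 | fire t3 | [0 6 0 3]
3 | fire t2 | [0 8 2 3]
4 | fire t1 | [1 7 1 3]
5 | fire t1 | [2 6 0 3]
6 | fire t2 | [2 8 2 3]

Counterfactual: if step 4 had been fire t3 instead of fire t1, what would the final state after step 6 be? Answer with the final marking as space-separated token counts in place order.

(re-executing from step 4 with the substitution; state before step 4: [0 8 2 3])
4 | fire t3 | [0 8 0 3]
5 | fire t1 | [0 8 0 3]
6 | fire t2 | [0 10 2 3]

0 10 2 3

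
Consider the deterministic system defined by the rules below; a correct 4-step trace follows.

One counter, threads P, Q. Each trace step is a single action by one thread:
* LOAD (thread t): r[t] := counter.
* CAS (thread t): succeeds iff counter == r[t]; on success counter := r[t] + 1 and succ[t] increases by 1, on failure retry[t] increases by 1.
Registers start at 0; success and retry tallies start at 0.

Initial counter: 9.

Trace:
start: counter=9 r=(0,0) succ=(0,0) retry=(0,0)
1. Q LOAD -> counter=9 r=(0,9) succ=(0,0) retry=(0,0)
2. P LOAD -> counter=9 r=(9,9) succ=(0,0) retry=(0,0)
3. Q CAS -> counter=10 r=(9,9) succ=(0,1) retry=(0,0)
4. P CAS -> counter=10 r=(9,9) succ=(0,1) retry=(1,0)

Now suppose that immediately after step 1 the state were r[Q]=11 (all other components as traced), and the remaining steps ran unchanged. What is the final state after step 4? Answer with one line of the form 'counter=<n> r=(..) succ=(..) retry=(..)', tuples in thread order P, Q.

state after step 1 := counter=9 r=(0,11) succ=(0,0) retry=(0,0)
2. P LOAD -> counter=9 r=(9,11) succ=(0,0) retry=(0,0)
3. Q CAS -> counter=9 r=(9,11) succ=(0,0) retry=(0,1)
4. P CAS -> counter=10 r=(9,11) succ=(1,0) retry=(0,1)

counter=10 r=(9,11) succ=(1,0) retry=(0,1)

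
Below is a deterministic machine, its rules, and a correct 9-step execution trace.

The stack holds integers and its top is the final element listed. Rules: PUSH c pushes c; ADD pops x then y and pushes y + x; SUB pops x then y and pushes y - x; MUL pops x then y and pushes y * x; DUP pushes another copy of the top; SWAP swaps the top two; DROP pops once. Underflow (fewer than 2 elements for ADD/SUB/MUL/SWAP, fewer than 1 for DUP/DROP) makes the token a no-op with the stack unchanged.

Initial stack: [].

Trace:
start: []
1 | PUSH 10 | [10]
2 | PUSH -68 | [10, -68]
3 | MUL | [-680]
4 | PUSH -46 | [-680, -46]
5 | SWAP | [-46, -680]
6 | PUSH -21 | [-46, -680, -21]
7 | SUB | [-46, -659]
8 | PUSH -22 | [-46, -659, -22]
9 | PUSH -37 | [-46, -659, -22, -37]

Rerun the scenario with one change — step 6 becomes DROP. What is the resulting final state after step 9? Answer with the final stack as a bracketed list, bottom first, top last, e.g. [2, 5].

(re-executing from step 6 with the substitution; state before step 6: [-46, -680])
6 | DROP | [-46]
7 | SUB | [-46]
8 | PUSH -22 | [-46, -22]
9 | PUSH -37 | [-46, -22, -37]

[-46, -22, -37]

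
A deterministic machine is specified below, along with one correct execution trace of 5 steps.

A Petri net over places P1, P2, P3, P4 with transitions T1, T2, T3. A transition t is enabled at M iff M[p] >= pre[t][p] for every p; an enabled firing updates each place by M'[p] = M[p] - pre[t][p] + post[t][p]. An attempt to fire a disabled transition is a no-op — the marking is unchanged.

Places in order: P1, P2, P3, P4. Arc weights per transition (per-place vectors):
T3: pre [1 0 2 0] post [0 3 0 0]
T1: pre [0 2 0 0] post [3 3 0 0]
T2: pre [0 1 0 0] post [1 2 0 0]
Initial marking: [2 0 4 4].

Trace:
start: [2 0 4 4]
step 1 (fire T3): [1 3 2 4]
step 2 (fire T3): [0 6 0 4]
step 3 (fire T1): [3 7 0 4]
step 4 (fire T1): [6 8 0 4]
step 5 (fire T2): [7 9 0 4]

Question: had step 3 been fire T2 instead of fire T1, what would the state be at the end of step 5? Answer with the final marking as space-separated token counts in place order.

(re-executing from step 3 with the substitution; state before step 3: [0 6 0 4])
step 3 (fire T2): [1 7 0 4]
step 4 (fire T1): [4 8 0 4]
step 5 (fire T2): [5 9 0 4]

5 9 0 4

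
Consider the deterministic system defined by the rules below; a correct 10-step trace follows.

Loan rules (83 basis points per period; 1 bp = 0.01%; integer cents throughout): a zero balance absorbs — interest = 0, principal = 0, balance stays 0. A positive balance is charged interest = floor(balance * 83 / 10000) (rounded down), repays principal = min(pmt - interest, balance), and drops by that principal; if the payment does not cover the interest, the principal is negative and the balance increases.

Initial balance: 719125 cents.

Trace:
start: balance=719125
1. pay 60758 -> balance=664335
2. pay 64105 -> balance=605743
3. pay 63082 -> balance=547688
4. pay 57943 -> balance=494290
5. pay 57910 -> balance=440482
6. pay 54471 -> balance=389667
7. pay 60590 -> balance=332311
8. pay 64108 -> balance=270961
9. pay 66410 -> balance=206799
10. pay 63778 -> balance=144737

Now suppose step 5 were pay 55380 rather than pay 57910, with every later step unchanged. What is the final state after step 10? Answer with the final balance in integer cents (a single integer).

(re-executing from step 5 with the substitution; state before step 5: balance=494290)
5. pay 55380 -> balance=443012
6. pay 54471 -> balance=392217
7. pay 60590 -> balance=334882
8. pay 64108 -> balance=273553
9. pay 66410 -> balance=209413
10. pay 63778 -> balance=147373

147373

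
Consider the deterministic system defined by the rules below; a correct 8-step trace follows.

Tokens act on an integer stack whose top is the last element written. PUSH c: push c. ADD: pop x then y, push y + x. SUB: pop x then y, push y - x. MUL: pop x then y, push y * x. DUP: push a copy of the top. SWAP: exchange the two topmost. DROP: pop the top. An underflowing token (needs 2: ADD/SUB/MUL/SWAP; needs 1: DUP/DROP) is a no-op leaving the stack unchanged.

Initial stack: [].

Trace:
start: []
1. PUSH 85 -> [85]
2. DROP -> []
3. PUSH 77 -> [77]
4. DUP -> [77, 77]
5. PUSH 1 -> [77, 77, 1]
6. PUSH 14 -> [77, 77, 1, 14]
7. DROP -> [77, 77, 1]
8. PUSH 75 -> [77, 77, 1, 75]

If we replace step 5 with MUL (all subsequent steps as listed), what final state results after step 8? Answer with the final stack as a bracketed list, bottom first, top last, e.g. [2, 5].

(re-executing from step 5 with the substitution; state before step 5: [77, 77])
5. MUL -> [5929]
6. PUSH 14 -> [5929, 14]
7. DROP -> [5929]
8. PUSH 75 -> [5929, 75]

[5929, 75]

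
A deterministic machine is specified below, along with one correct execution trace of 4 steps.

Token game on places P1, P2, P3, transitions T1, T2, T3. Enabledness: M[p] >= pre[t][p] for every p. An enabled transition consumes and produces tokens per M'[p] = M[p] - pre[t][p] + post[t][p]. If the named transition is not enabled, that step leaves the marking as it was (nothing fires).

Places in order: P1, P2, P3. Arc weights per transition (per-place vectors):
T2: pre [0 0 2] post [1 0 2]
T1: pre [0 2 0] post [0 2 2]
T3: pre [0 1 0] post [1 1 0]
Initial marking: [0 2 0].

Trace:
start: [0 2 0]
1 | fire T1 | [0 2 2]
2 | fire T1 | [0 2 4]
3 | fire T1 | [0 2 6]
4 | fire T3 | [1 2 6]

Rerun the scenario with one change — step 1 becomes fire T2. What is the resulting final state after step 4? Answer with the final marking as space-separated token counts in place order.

(re-executing from step 1 with the substitution; state before step 1: [0 2 0])
1 | fire T2 | [0 2 0]
2 | fire T1 | [0 2 2]
3 | fire T1 | [0 2 4]
4 | fire T3 | [1 2 4]

1 2 4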